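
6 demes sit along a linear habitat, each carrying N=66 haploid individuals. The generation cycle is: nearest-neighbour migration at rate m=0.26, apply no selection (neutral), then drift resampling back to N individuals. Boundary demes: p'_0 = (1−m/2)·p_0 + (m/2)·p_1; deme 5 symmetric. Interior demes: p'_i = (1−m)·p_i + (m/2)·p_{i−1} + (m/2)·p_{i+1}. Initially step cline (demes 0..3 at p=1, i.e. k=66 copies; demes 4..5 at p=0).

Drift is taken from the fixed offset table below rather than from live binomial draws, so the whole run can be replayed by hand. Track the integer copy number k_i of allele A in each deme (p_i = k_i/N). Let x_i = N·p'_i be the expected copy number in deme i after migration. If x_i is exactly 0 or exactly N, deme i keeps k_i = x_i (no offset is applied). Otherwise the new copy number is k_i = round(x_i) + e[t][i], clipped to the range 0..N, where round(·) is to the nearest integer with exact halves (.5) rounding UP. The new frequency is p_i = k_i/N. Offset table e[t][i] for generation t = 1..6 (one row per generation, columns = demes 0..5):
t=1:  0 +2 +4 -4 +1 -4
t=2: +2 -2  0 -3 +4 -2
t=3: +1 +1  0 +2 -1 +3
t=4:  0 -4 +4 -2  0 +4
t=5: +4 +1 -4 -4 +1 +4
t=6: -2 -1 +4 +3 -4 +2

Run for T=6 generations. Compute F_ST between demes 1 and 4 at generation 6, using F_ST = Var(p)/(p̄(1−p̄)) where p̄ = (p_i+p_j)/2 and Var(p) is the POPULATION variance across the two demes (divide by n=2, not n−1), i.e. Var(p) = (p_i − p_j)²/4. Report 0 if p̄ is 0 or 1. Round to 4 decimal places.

t=0: k=[66 66 66 66 0 0]
t=1: x=[66.0000 66.0000 66.0000 57.4200 8.5800 0.0000] k=[66 66 66 53 10 0]
t=2: x=[66.0000 66.0000 64.3100 49.1000 14.2900 1.3000] k=[66 66 64 46 18 0]
t=3: x=[66.0000 65.7400 61.9200 44.7000 19.3000 2.3400] k=[66 66 62 47 18 5]
t=4: x=[66.0000 65.4800 60.5700 45.1800 20.0800 6.6900] k=[66 61 65 43 20 11]
t=5: x=[65.3500 62.1700 61.6200 42.8700 21.8200 12.1700] k=[66 63 58 39 23 16]
t=6: x=[65.6100 62.7400 56.1800 39.3900 24.1700 16.9100] k=[64 62 60 42 20 19]

0.4302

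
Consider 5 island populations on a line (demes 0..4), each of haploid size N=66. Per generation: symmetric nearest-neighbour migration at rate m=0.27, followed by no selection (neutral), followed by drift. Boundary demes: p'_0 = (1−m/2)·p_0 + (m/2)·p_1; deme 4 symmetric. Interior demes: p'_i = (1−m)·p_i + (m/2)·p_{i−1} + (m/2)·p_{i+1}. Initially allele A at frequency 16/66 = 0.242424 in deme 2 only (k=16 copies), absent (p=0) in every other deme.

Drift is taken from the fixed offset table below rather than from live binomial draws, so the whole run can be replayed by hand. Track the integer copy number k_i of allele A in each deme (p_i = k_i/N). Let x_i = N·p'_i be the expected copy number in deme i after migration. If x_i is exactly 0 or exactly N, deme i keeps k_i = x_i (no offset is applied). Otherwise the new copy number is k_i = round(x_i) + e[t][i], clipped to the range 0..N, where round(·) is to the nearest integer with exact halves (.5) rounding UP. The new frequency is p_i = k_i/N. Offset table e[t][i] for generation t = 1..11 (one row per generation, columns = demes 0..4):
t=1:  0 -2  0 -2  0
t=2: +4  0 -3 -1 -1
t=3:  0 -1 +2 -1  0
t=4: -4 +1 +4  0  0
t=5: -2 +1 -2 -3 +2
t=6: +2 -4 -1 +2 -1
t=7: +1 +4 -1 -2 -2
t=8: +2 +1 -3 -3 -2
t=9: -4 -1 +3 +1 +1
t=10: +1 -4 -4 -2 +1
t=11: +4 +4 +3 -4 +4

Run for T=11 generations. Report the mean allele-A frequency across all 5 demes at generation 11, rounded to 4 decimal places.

t=0: k=[0 0 16 0 0]
t=1: x=[0.0000 2.1600 11.6800 2.1600 0.0000] k=[0 0 12 0 0]
t=2: x=[0.0000 1.6200 8.7600 1.6200 0.0000] k=[0 2 6 1 0]
t=3: x=[0.2700 2.2700 4.7850 1.5400 0.1350] k=[0 1 7 1 0]
t=4: x=[0.1350 1.6750 5.3800 1.6750 0.1350] k=[0 3 9 2 0]
t=5: x=[0.4050 3.4050 7.2450 2.6750 0.2700] k=[0 4 5 0 2]
t=6: x=[0.5400 3.5950 4.1900 0.9450 1.7300] k=[3 0 3 3 1]
t=7: x=[2.5950 0.8100 2.5950 2.7300 1.2700] k=[4 5 2 1 0]
t=8: x=[4.1350 4.4600 2.2700 1.0000 0.1350] k=[6 5 0 0 0]
t=9: x=[5.8650 4.4600 0.6750 0.0000 0.0000] k=[2 3 4 0 0]
t=10: x=[2.1350 3.0000 3.3250 0.5400 0.0000] k=[3 0 0 0 0]
t=11: x=[2.5950 0.4050 0.0000 0.0000 0.0000] k=[7 4 0 0 0]

0.0333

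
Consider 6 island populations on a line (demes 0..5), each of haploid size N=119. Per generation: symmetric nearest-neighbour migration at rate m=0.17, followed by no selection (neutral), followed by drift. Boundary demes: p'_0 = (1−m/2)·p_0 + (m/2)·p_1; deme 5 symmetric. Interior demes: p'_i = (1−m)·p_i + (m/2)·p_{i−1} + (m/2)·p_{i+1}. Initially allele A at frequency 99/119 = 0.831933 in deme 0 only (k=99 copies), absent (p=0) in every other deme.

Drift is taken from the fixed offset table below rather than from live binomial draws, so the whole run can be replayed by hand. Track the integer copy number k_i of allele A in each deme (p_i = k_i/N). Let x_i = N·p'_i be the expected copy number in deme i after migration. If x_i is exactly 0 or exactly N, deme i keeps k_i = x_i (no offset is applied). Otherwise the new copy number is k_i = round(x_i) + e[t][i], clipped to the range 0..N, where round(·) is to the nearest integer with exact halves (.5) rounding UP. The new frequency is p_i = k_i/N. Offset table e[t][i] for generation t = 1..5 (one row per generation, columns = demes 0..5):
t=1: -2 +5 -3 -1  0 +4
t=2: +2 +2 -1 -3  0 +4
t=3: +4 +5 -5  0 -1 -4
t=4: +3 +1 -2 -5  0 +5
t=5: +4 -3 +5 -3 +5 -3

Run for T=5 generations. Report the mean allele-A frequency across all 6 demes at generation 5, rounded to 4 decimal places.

0.1667

t=0: k=[99 0 0 0 0 0]
t=1: x=[90.5850 8.4150 0.0000 0.0000 0.0000 0.0000] k=[89 13 0 0 0 0]
t=2: x=[82.5400 18.3550 1.1050 0.0000 0.0000 0.0000] k=[85 20 0 0 0 0]
t=3: x=[79.4750 23.8250 1.7000 0.0000 0.0000 0.0000] k=[83 29 0 0 0 0]
t=4: x=[78.4100 31.1250 2.4650 0.0000 0.0000 0.0000] k=[81 32 0 0 0 0]
t=5: x=[76.8350 33.4450 2.7200 0.0000 0.0000 0.0000] k=[81 30 8 0 0 0]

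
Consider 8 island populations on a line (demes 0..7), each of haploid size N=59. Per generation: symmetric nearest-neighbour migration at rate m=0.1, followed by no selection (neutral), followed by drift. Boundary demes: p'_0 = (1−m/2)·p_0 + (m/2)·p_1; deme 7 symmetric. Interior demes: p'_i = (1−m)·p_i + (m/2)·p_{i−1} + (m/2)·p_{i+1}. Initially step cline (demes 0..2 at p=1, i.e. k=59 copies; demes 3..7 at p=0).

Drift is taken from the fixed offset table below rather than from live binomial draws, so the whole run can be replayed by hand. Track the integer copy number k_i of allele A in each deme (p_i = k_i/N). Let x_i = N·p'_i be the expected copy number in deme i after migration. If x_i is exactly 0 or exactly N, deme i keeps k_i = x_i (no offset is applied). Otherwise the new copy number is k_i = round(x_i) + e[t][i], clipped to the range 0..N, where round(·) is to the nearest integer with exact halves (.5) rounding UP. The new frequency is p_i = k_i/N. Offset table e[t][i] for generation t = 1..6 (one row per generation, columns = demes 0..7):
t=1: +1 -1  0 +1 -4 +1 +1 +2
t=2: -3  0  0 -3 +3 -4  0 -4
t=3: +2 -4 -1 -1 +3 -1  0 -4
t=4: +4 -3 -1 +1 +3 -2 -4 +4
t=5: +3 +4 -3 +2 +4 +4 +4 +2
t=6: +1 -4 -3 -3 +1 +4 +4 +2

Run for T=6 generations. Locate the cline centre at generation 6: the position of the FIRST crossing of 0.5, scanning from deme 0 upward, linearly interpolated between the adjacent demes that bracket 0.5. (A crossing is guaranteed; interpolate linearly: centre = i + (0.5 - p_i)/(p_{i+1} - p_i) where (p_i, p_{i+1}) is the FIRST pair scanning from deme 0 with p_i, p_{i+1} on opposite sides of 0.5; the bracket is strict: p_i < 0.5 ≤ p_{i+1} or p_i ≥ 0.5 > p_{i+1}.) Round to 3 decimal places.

2.339

t=0: k=[59 59 59 0 0 0 0 0]
t=1: x=[59.0000 59.0000 56.0500 2.9500 0.0000 0.0000 0.0000 0.0000] k=[59 59 56 4 0 0 0 0]
t=2: x=[59.0000 58.8500 53.5500 6.4000 0.2000 0.0000 0.0000 0.0000] k=[59 59 54 3 3 0 0 0]
t=3: x=[59.0000 58.7500 51.7000 5.5500 2.8500 0.1500 0.0000 0.0000] k=[59 55 51 5 6 0 0 0]
t=4: x=[58.8000 55.0000 48.9000 7.3500 5.6500 0.3000 0.0000 0.0000] k=[59 52 48 8 9 0 0 0]
t=5: x=[58.6500 52.1500 46.2000 10.0500 8.5000 0.4500 0.0000 0.0000] k=[59 56 43 12 13 4 0 0]
t=6: x=[58.8500 55.5000 42.1000 13.6000 12.5000 4.2500 0.2000 0.0000] k=[59 52 39 11 14 8 4 0]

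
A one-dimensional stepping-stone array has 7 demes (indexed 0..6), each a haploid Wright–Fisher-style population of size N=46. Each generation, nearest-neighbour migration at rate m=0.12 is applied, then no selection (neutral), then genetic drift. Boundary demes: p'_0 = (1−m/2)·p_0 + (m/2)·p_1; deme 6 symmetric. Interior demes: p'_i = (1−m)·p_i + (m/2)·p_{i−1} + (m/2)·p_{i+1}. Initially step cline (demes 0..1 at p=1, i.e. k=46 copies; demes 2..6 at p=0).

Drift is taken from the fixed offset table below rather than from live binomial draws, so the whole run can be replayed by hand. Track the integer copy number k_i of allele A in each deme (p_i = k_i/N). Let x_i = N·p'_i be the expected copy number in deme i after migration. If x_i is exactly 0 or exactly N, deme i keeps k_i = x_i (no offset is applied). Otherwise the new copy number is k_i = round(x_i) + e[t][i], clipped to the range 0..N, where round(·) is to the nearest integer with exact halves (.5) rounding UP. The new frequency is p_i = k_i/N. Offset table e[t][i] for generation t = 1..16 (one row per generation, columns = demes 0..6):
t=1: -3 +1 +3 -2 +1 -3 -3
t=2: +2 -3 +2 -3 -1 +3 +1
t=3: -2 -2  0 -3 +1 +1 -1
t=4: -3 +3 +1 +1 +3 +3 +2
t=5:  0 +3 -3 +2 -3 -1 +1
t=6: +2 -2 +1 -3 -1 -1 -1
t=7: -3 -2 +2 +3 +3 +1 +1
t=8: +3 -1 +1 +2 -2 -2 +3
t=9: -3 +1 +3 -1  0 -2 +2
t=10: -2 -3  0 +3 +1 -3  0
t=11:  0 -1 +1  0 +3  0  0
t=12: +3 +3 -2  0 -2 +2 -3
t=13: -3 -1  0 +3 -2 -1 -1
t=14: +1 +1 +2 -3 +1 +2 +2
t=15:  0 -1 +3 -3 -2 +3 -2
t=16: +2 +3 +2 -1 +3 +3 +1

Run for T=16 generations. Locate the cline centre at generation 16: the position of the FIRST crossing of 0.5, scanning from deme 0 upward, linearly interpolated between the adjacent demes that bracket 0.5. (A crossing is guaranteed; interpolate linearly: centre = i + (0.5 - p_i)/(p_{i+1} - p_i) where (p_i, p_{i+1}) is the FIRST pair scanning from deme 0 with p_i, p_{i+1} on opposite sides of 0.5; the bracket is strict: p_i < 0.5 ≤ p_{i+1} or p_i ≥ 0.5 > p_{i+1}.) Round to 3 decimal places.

2.111

t=0: k=[46 46 0 0 0 0 0]
t=1: x=[46.0000 43.2400 2.7600 0.0000 0.0000 0.0000 0.0000] k=[46 44 6 0 0 0 0]
t=2: x=[45.8800 41.8400 7.9200 0.3600 0.0000 0.0000 0.0000] k=[46 39 10 0 0 0 0]
t=3: x=[45.5800 37.6800 11.1400 0.6000 0.0000 0.0000 0.0000] k=[44 36 11 0 0 0 0]
t=4: x=[43.5200 34.9800 11.8400 0.6600 0.0000 0.0000 0.0000] k=[41 38 13 2 0 0 0]
t=5: x=[40.8200 36.6800 13.8400 2.5400 0.1200 0.0000 0.0000] k=[41 40 11 5 0 0 0]
t=6: x=[40.9400 38.3200 12.3800 5.0600 0.3000 0.0000 0.0000] k=[43 36 13 2 0 0 0]
t=7: x=[42.5800 35.0400 13.7200 2.5400 0.1200 0.0000 0.0000] k=[40 33 16 6 3 0 0]
t=8: x=[39.5800 32.4000 16.4200 6.4200 3.0000 0.1800 0.0000] k=[43 31 17 8 1 0 0]
t=9: x=[42.2800 30.8800 17.3000 8.1200 1.3600 0.0600 0.0000] k=[39 32 20 7 1 0 0]
t=10: x=[38.5800 31.7000 19.9400 7.4200 1.3000 0.0600 0.0000] k=[37 29 20 10 2 0 0]
t=11: x=[36.5200 28.9400 19.9400 10.1200 2.3600 0.1200 0.0000] k=[37 28 21 10 5 0 0]
t=12: x=[36.4600 28.1200 20.7600 10.3600 5.0000 0.3000 0.0000] k=[39 31 19 10 3 2 0]
t=13: x=[38.5200 30.7600 19.1800 10.1200 3.3600 1.9400 0.1200] k=[36 30 19 13 1 1 0]
t=14: x=[35.6400 29.7000 19.3000 12.6400 1.7200 0.9400 0.0600] k=[37 31 21 10 3 3 2]
t=15: x=[36.6400 30.7600 20.9400 10.2400 3.4200 2.9400 2.0600] k=[37 30 24 7 1 6 0]
t=16: x=[36.5800 30.0600 23.3400 7.6600 1.6600 5.3400 0.3600] k=[39 33 25 7 5 8 1]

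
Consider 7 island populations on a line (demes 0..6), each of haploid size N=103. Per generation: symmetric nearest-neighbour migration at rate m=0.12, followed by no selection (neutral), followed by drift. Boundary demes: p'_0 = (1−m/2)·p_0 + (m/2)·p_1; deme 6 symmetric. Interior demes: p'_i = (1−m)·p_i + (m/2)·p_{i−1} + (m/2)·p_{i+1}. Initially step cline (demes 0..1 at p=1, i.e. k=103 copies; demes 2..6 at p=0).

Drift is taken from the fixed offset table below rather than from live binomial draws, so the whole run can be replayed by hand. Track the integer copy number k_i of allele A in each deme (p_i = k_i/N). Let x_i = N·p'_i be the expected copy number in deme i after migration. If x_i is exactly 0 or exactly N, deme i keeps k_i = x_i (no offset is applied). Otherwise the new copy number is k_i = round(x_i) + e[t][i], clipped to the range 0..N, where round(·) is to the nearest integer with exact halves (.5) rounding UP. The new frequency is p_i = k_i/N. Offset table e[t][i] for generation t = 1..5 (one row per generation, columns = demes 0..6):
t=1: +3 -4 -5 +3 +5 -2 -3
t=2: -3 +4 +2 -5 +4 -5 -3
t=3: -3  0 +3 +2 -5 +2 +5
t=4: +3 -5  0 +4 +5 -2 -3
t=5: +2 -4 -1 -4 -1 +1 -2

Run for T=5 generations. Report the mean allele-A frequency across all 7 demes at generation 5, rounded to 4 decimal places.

t=0: k=[103 103 0 0 0 0 0]
t=1: x=[103.0000 96.8200 6.1800 0.0000 0.0000 0.0000 0.0000] k=[103 93 1 0 0 0 0]
t=2: x=[102.4000 88.0800 6.4600 0.0600 0.0000 0.0000 0.0000] k=[99 92 8 0 0 0 0]
t=3: x=[98.5800 87.3800 12.5600 0.4800 0.0000 0.0000 0.0000] k=[96 87 16 2 0 0 0]
t=4: x=[95.4600 83.2800 19.4200 2.7200 0.1200 0.0000 0.0000] k=[98 78 19 7 5 0 0]
t=5: x=[96.8000 75.6600 21.8200 7.6000 4.8200 0.3000 0.0000] k=[99 72 21 4 4 1 0]

0.2788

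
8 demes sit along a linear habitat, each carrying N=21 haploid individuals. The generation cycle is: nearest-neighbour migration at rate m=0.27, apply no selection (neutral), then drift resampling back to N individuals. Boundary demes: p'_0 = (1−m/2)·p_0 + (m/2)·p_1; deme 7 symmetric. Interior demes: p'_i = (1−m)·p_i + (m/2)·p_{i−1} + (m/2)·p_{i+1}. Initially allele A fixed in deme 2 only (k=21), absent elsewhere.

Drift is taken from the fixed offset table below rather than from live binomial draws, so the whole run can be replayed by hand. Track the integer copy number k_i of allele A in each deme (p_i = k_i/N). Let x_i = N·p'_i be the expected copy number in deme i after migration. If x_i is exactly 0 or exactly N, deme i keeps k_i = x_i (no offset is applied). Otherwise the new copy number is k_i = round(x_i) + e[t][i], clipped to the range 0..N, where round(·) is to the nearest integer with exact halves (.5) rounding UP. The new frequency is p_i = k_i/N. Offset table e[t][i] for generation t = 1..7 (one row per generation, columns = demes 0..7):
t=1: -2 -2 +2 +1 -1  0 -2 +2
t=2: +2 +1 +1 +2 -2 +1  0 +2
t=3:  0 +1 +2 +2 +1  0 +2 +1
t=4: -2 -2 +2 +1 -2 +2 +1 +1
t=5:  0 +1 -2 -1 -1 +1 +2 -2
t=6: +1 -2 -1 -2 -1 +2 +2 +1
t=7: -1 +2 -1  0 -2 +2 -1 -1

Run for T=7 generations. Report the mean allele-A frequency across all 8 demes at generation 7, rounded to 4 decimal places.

t=0: k=[0 0 21 0 0 0 0 0]
t=1: x=[0.0000 2.8350 15.3300 2.8350 0.0000 0.0000 0.0000 0.0000] k=[0 1 17 4 0 0 0 0]
t=2: x=[0.1350 3.0250 13.0850 5.2150 0.5400 0.0000 0.0000 0.0000] k=[2 4 14 7 0 0 0 0]
t=3: x=[2.2700 5.0800 11.7050 7.0000 0.9450 0.0000 0.0000 0.0000] k=[2 6 14 9 2 0 0 0]
t=4: x=[2.5400 6.5400 12.2450 8.7300 2.6750 0.2700 0.0000 0.0000] k=[1 5 14 10 1 2 0 0]
t=5: x=[1.5400 5.6750 12.2450 9.3250 2.3500 1.5950 0.2700 0.0000] k=[2 7 10 8 1 3 2 0]
t=6: x=[2.6750 6.7300 9.3250 7.3250 2.2150 2.5950 1.8650 0.2700] k=[4 5 8 5 1 5 4 1]
t=7: x=[4.1350 5.2700 7.1900 4.8650 2.0800 4.3250 3.7300 1.4050] k=[3 7 6 5 0 6 3 0]

0.1786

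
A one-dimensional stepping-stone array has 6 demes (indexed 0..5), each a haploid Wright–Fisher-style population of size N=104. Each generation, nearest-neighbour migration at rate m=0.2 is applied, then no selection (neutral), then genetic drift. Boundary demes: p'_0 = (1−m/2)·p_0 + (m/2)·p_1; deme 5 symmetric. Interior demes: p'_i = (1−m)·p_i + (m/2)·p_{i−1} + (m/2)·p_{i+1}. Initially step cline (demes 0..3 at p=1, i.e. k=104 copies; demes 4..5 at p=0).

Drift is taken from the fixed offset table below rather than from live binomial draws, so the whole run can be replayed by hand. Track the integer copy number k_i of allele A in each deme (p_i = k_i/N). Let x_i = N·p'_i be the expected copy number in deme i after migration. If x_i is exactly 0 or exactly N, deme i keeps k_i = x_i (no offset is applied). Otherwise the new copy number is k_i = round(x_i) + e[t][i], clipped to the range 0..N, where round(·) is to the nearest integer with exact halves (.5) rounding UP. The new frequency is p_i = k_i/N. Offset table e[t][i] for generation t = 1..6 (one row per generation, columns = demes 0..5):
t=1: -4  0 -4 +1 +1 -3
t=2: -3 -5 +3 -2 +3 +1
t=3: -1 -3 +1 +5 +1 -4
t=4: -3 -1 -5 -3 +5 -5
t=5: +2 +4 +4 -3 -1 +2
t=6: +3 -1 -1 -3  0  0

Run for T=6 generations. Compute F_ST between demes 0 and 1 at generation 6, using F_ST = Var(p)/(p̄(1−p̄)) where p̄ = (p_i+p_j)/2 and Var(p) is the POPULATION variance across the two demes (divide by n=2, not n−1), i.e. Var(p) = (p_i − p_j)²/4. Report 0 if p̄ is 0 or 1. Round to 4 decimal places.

0.0048

t=0: k=[104 104 104 104 0 0]
t=1: x=[104.0000 104.0000 104.0000 93.6000 10.4000 0.0000] k=[104 104 104 95 11 0]
t=2: x=[104.0000 104.0000 103.1000 87.5000 18.3000 1.1000] k=[104 104 104 86 21 2]
t=3: x=[104.0000 104.0000 102.2000 81.3000 25.6000 3.9000] k=[104 104 103 86 27 0]
t=4: x=[104.0000 103.9000 101.4000 81.8000 30.2000 2.7000] k=[104 103 96 79 35 0]
t=5: x=[103.9000 102.4000 95.0000 76.3000 35.9000 3.5000] k=[104 104 99 73 35 6]
t=6: x=[104.0000 103.5000 96.9000 71.8000 35.9000 8.9000] k=[104 103 96 69 36 9]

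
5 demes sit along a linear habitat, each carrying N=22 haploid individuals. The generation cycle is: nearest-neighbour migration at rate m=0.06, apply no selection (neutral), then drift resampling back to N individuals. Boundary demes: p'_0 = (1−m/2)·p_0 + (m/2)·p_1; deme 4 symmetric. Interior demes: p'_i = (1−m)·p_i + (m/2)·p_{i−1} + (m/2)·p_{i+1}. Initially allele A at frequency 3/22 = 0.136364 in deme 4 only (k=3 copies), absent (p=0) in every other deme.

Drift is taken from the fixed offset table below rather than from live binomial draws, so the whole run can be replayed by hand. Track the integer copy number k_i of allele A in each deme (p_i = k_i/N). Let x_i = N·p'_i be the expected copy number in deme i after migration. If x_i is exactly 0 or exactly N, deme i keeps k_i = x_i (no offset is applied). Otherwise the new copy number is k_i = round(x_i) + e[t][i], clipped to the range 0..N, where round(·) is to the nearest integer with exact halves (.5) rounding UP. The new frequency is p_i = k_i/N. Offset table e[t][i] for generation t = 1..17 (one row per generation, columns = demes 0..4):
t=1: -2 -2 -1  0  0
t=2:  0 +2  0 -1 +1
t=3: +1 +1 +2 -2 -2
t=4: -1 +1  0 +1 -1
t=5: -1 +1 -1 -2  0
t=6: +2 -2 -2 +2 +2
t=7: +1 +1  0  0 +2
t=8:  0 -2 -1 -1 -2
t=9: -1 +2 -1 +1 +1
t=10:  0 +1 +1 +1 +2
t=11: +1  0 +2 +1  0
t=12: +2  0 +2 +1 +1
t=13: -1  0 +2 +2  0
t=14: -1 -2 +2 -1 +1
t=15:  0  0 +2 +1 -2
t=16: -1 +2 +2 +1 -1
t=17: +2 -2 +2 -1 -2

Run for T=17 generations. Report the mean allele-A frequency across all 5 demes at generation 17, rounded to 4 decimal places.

t=0: k=[0 0 0 0 3]
t=1: x=[0.0000 0.0000 0.0000 0.0900 2.9100] k=[0 0 0 0 3]
t=2: x=[0.0000 0.0000 0.0000 0.0900 2.9100] k=[0 0 0 0 4]
t=3: x=[0.0000 0.0000 0.0000 0.1200 3.8800] k=[0 0 0 0 2]
t=4: x=[0.0000 0.0000 0.0000 0.0600 1.9400] k=[0 0 0 1 1]
t=5: x=[0.0000 0.0000 0.0300 0.9700 1.0000] k=[0 0 0 0 1]
t=6: x=[0.0000 0.0000 0.0000 0.0300 0.9700] k=[0 0 0 2 3]
t=7: x=[0.0000 0.0000 0.0600 1.9700 2.9700] k=[0 0 0 2 5]
t=8: x=[0.0000 0.0000 0.0600 2.0300 4.9100] k=[0 0 0 1 3]
t=9: x=[0.0000 0.0000 0.0300 1.0300 2.9400] k=[0 0 0 2 4]
t=10: x=[0.0000 0.0000 0.0600 2.0000 3.9400] k=[0 0 1 3 6]
t=11: x=[0.0000 0.0300 1.0300 3.0300 5.9100] k=[0 0 3 4 6]
t=12: x=[0.0000 0.0900 2.9400 4.0300 5.9400] k=[0 0 5 5 7]
t=13: x=[0.0000 0.1500 4.8500 5.0600 6.9400] k=[0 0 7 7 7]
t=14: x=[0.0000 0.2100 6.7900 7.0000 7.0000] k=[0 0 9 6 8]
t=15: x=[0.0000 0.2700 8.6400 6.1500 7.9400] k=[0 0 11 7 6]
t=16: x=[0.0000 0.3300 10.5500 7.0900 6.0300] k=[0 2 13 8 5]
t=17: x=[0.0600 2.2700 12.5200 8.0600 5.0900] k=[2 0 15 7 3]

0.2455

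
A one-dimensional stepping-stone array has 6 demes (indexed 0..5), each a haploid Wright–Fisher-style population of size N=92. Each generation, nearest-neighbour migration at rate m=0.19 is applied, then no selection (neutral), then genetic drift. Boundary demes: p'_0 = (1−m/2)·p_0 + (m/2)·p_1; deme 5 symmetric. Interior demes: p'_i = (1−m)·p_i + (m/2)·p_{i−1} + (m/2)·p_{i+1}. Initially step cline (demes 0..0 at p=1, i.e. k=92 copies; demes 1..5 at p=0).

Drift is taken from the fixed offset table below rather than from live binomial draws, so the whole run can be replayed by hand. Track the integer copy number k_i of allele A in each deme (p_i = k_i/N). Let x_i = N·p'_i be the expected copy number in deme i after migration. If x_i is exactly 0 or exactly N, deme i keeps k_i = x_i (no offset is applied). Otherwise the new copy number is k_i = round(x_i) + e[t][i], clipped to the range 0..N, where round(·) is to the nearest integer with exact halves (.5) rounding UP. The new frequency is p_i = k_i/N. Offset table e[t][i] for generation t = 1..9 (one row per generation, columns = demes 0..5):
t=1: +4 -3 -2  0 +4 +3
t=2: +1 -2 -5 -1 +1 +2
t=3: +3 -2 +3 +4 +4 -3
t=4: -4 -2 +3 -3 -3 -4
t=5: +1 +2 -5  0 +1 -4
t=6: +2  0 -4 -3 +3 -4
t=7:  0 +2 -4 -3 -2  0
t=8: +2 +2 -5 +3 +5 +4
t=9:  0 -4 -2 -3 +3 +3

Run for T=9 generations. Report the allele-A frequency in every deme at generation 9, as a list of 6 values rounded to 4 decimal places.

[0.5870, 0.2826, 0.0109, 0.0000, 0.0000, 0.0000]

t=0: k=[92 0 0 0 0 0]
t=1: x=[83.2600 8.7400 0.0000 0.0000 0.0000 0.0000] k=[87 6 0 0 0 0]
t=2: x=[79.3050 13.1250 0.5700 0.0000 0.0000 0.0000] k=[80 11 0 0 0 0]
t=3: x=[73.4450 16.5100 1.0450 0.0000 0.0000 0.0000] k=[76 15 4 0 0 0]
t=4: x=[70.2050 19.7500 4.6650 0.3800 0.0000 0.0000] k=[66 18 8 0 0 0]
t=5: x=[61.4400 21.6100 8.1900 0.7600 0.0000 0.0000] k=[62 24 3 1 0 0]
t=6: x=[58.3900 25.6150 4.8050 1.0950 0.0950 0.0000] k=[60 26 1 0 3 0]
t=7: x=[56.7700 26.8550 3.2800 0.3800 2.4300 0.2850] k=[57 29 0 0 0 0]
t=8: x=[54.3400 28.9050 2.7550 0.0000 0.0000 0.0000] k=[56 31 0 0 0 0]
t=9: x=[53.6250 30.4300 2.9450 0.0000 0.0000 0.0000] k=[54 26 1 0 0 0]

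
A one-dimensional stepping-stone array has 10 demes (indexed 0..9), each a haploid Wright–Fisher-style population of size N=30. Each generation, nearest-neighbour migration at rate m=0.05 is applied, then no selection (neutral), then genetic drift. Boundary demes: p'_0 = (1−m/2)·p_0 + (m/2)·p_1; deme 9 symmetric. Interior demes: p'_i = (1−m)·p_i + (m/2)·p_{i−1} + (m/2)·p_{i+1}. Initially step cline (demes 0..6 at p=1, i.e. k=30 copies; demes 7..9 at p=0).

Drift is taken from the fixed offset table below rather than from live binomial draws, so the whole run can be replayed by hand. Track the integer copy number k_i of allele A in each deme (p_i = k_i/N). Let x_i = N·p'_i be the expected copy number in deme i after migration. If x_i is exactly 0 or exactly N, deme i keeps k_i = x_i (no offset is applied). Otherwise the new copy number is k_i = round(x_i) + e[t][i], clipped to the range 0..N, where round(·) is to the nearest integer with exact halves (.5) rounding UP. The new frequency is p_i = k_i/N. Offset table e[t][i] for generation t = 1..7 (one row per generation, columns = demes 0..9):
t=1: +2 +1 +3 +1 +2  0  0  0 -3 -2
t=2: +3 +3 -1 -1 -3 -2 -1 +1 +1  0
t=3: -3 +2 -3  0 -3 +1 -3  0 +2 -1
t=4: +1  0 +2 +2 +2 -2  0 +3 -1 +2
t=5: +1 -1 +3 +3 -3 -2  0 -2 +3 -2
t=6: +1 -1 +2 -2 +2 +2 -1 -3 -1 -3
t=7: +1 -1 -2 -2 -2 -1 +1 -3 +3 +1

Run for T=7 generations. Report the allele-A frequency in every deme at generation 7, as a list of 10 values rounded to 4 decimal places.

t=0: k=[30 30 30 30 30 30 30 0 0 0]
t=1: x=[30.0000 30.0000 30.0000 30.0000 30.0000 30.0000 29.2500 0.7500 0.0000 0.0000] k=[30 30 30 30 30 30 29 1 0 0]
t=2: x=[30.0000 30.0000 30.0000 30.0000 30.0000 29.9750 28.3250 1.6750 0.0250 0.0000] k=[30 30 30 30 30 28 27 3 1 0]
t=3: x=[30.0000 30.0000 30.0000 30.0000 29.9500 28.0250 26.4250 3.5500 1.0250 0.0250] k=[30 30 30 30 27 29 23 4 3 0]
t=4: x=[30.0000 30.0000 30.0000 29.9250 27.1250 28.8000 22.6750 4.4500 2.9500 0.0750] k=[30 30 30 30 29 27 23 7 2 2]
t=5: x=[30.0000 30.0000 30.0000 29.9750 28.9750 26.9500 22.7000 7.2750 2.1250 2.0000] k=[30 30 30 30 26 25 23 5 5 0]
t=6: x=[30.0000 30.0000 30.0000 29.9000 26.0750 24.9750 22.6000 5.4500 4.8750 0.1250] k=[30 30 30 28 28 27 22 2 4 0]
t=7: x=[30.0000 30.0000 29.9500 28.0500 27.9750 26.9000 21.6250 2.5500 3.8500 0.1000] k=[30 30 28 26 26 26 23 0 7 1]

[1.0000, 1.0000, 0.9333, 0.8667, 0.8667, 0.8667, 0.7667, 0.0000, 0.2333, 0.0333]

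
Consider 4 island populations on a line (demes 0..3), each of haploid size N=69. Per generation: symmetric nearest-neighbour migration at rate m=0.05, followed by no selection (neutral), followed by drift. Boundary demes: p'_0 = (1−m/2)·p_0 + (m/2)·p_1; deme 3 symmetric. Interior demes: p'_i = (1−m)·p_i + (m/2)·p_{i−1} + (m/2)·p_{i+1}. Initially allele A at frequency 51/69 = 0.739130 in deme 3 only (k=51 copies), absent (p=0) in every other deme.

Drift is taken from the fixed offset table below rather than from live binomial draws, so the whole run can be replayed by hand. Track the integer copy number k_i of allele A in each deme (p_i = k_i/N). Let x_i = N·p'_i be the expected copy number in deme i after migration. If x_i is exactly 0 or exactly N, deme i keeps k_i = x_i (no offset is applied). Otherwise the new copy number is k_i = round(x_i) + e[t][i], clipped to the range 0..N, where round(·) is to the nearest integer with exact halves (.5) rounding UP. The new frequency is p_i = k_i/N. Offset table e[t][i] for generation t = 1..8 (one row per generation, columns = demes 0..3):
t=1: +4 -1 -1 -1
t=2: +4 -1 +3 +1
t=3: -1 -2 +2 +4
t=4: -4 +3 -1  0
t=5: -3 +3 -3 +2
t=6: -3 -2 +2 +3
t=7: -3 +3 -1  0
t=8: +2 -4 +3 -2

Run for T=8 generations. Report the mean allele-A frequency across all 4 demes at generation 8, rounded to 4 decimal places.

0.2428

t=0: k=[0 0 0 51]
t=1: x=[0.0000 0.0000 1.2750 49.7250] k=[0 0 0 49]
t=2: x=[0.0000 0.0000 1.2250 47.7750] k=[0 0 4 49]
t=3: x=[0.0000 0.1000 5.0250 47.8750] k=[0 0 7 52]
t=4: x=[0.0000 0.1750 7.9500 50.8750] k=[0 3 7 51]
t=5: x=[0.0750 3.0250 8.0000 49.9000] k=[0 6 5 52]
t=6: x=[0.1500 5.8250 6.2000 50.8250] k=[0 4 8 54]
t=7: x=[0.1000 4.0000 9.0500 52.8500] k=[0 7 8 53]
t=8: x=[0.1750 6.8500 9.1000 51.8750] k=[2 3 12 50]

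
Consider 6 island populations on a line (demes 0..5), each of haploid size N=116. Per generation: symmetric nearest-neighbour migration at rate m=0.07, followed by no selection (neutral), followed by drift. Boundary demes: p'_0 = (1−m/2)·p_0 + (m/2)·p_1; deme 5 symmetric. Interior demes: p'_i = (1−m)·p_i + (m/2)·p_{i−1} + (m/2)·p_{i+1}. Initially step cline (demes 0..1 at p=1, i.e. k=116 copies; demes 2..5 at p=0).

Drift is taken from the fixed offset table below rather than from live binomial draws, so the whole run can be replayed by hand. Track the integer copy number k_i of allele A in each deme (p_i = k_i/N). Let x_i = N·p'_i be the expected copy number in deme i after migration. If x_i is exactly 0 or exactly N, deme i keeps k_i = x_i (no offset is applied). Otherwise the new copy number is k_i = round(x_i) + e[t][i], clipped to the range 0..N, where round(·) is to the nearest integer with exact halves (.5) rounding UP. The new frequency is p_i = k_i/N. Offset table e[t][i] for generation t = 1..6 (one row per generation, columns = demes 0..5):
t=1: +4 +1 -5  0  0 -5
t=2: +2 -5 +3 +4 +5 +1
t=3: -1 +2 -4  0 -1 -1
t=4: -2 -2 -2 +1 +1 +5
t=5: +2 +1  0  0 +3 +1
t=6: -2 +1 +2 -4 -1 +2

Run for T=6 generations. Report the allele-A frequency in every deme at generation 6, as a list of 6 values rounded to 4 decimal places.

[0.9569, 0.8190, 0.1293, 0.0000, 0.0172, 0.0172]

t=0: k=[116 116 0 0 0 0]
t=1: x=[116.0000 111.9400 4.0600 0.0000 0.0000 0.0000] k=[116 113 0 0 0 0]
t=2: x=[115.8950 109.1500 3.9550 0.0000 0.0000 0.0000] k=[116 104 7 0 0 0]
t=3: x=[115.5800 101.0250 10.1500 0.2450 0.0000 0.0000] k=[115 103 6 0 0 0]
t=4: x=[114.5800 100.0250 9.1850 0.2100 0.0000 0.0000] k=[113 98 7 1 0 0]
t=5: x=[112.4750 95.3400 9.9750 1.1750 0.0350 0.0000] k=[114 96 10 1 3 0]
t=6: x=[113.3700 93.6200 12.6950 1.3850 2.8250 0.1050] k=[111 95 15 0 2 2]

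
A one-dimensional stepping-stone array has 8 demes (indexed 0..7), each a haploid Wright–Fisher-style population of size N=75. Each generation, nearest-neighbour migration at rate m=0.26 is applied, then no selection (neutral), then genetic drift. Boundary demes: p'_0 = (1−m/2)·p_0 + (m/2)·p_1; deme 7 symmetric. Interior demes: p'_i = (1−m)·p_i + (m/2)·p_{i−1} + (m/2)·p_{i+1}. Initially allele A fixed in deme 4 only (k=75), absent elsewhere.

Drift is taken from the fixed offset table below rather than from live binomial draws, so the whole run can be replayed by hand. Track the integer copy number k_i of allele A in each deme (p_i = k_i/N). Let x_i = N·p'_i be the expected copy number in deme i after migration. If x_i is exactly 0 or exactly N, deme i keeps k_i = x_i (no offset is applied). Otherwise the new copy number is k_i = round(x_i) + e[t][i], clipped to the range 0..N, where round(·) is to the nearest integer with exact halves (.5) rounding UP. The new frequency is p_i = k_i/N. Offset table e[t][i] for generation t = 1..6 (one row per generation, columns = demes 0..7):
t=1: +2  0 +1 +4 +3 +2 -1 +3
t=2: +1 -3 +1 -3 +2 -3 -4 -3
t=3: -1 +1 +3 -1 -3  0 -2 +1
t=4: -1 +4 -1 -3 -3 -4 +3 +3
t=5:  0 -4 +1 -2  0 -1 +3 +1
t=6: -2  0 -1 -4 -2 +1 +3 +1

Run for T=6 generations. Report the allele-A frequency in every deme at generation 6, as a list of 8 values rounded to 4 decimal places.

t=0: k=[0 0 0 0 75 0 0 0]
t=1: x=[0.0000 0.0000 0.0000 9.7500 55.5000 9.7500 0.0000 0.0000] k=[0 0 0 14 59 12 0 0]
t=2: x=[0.0000 0.0000 1.8200 18.0300 47.0400 16.5500 1.5600 0.0000] k=[0 0 3 15 49 14 0 0]
t=3: x=[0.0000 0.3900 4.1700 17.8600 40.0300 16.7300 1.8200 0.0000] k=[0 1 7 17 37 17 0 0]
t=4: x=[0.1300 1.6500 7.5200 18.3000 31.8000 17.3900 2.2100 0.0000] k=[0 6 7 15 29 13 5 0]
t=5: x=[0.7800 5.3500 7.9100 15.7800 25.1000 14.0400 5.3900 0.6500] k=[1 1 9 14 25 13 8 2]
t=6: x=[1.0000 2.0400 8.6100 14.7800 22.0100 13.9100 7.8700 2.7800] k=[0 2 8 11 20 15 11 4]

[0.0000, 0.0267, 0.1067, 0.1467, 0.2667, 0.2000, 0.1467, 0.0533]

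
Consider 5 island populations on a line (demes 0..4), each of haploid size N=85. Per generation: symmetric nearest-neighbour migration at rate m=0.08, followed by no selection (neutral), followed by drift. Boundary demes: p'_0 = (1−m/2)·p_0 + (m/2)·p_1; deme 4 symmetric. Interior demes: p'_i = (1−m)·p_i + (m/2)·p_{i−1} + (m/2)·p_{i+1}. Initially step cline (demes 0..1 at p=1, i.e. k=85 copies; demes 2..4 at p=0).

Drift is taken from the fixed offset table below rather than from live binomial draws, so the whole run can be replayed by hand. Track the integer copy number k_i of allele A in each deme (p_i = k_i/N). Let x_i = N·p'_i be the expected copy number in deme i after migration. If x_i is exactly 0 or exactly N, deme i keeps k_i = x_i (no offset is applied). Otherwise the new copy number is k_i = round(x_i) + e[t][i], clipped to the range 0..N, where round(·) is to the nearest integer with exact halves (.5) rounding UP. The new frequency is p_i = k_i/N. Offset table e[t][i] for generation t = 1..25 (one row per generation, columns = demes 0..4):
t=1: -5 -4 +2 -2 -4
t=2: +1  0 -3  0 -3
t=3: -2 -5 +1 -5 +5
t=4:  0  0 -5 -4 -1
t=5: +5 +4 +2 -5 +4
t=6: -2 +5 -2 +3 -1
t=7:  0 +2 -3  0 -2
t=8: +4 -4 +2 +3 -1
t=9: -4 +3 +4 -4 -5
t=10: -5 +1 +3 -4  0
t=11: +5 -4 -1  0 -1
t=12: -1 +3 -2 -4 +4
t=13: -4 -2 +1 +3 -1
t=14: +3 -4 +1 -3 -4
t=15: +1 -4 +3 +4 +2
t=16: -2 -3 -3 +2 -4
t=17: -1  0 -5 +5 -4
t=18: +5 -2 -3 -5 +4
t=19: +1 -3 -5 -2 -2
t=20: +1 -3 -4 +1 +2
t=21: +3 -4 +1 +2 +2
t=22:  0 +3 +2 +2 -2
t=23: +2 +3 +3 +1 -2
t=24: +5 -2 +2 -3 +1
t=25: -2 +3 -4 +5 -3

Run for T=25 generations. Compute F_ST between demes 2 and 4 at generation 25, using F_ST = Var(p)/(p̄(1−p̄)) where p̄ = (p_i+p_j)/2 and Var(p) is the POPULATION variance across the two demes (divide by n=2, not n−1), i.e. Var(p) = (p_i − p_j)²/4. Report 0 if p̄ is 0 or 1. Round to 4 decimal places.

0.1154

t=0: k=[85 85 0 0 0]
t=1: x=[85.0000 81.6000 3.4000 0.0000 0.0000] k=[85 78 5 0 0]
t=2: x=[84.7200 75.3600 7.7200 0.2000 0.0000] k=[85 75 5 0 0]
t=3: x=[84.6000 72.6000 7.6000 0.2000 0.0000] k=[83 68 9 0 0]
t=4: x=[82.4000 66.2400 11.0000 0.3600 0.0000] k=[82 66 6 0 0]
t=5: x=[81.3600 64.2400 8.1600 0.2400 0.0000] k=[85 68 10 0 0]
t=6: x=[84.3200 66.3600 11.9200 0.4000 0.0000] k=[82 71 10 3 0]
t=7: x=[81.5600 69.0000 12.1600 3.1600 0.1200] k=[82 71 9 3 0]
t=8: x=[81.5600 68.9600 11.2400 3.1200 0.1200] k=[85 65 13 6 0]
t=9: x=[84.2000 63.7200 14.8000 6.0400 0.2400] k=[80 67 19 2 0]
t=10: x=[79.4800 65.6000 20.2400 2.6000 0.0800] k=[74 67 23 0 0]
t=11: x=[73.7200 65.5200 23.8400 0.9200 0.0000] k=[79 62 23 1 0]
t=12: x=[78.3200 61.1200 23.6800 1.8400 0.0400] k=[77 64 22 0 4]
t=13: x=[76.4800 62.8400 22.8000 1.0400 3.8400] k=[72 61 24 4 3]
t=14: x=[71.5600 59.9600 24.6800 4.7600 3.0400] k=[75 56 26 2 0]
t=15: x=[74.2400 55.5600 26.2400 2.8800 0.0800] k=[75 52 29 7 2]
t=16: x=[74.0800 52.0000 29.0400 7.6800 2.2000] k=[72 49 26 10 0]
t=17: x=[71.0800 49.0000 26.2800 10.2400 0.4000] k=[70 49 21 15 0]
t=18: x=[69.1600 48.7200 21.8800 14.6400 0.6000] k=[74 47 19 10 5]
t=19: x=[72.9200 46.9600 19.7600 10.1600 5.2000] k=[74 44 15 8 3]
t=20: x=[72.8000 44.0400 15.8800 8.0800 3.2000] k=[74 41 12 9 5]
t=21: x=[72.6800 41.1600 13.0400 8.9600 5.1600] k=[76 37 14 11 7]
t=22: x=[74.4400 37.6400 14.8000 10.9600 7.1600] k=[74 41 17 13 5]
t=23: x=[72.6800 41.3600 17.8000 12.8400 5.3200] k=[75 44 21 14 3]
t=24: x=[73.7600 44.3200 21.6400 13.8400 3.4400] k=[79 42 24 11 4]
t=25: x=[77.5200 42.7600 24.2000 11.2400 4.2800] k=[76 46 20 16 1]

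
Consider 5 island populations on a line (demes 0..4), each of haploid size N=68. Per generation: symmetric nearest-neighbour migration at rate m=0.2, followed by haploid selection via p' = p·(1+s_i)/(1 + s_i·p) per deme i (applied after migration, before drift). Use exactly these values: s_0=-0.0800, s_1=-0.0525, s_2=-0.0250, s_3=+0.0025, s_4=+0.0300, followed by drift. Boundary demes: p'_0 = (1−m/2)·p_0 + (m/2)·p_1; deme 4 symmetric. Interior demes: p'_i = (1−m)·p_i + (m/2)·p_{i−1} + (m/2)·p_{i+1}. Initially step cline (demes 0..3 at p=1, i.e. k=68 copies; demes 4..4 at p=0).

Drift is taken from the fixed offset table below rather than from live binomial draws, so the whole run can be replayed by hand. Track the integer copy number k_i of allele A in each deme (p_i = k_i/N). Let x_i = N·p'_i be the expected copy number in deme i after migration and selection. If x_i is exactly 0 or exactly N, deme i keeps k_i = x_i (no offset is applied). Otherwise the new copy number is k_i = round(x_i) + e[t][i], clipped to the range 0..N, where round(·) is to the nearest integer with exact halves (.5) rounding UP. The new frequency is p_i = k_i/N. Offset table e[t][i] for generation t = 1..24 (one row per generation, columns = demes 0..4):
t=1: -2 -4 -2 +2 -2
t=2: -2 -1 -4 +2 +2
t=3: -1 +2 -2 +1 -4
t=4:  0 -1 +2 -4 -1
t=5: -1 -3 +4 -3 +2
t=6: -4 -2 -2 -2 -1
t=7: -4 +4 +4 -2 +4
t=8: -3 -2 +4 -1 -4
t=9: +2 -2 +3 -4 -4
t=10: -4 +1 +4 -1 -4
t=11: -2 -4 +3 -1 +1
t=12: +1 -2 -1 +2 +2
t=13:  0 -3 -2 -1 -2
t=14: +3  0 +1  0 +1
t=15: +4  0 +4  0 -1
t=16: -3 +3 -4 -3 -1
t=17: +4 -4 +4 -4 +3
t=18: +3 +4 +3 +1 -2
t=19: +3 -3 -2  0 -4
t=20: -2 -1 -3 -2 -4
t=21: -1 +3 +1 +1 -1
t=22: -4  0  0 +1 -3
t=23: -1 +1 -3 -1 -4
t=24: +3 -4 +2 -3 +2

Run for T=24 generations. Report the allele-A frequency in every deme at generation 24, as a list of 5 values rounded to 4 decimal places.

[0.6618, 0.6176, 0.6471, 0.5000, 0.4412]

t=0: k=[68 68 68 68 0]
t=1: x=[68.0000 68.0000 68.0000 61.2153 6.9831] k=[68 68 68 63 5]
t=2: x=[68.0000 68.0000 67.4873 57.7218 11.0712] k=[68 68 63 60 13]
t=3: x=[68.0000 67.4725 63.0858 55.6253 18.0897] k=[68 68 61 57 14]
t=4: x=[68.0000 67.2616 61.1455 53.1290 18.6980] k=[68 66 63 49 18]
t=5: x=[67.7827 65.7874 61.7579 47.3359 21.5326] k=[67 63 66 44 24]
t=6: x=[66.4810 63.4776 63.3924 44.2386 26.4763] k=[62 61 61 42 25]
t=7: x=[61.4209 60.7584 58.9023 42.2400 27.1808] k=[57 65 63 40 31]
t=8: x=[57.0558 63.7921 60.7374 41.4404 32.4010] k=[54 62 65 40 28]
t=9: x=[53.8903 61.1760 62.0643 41.3405 29.6935] k=[56 59 65 37 26]
t=10: x=[55.4701 58.8826 61.4517 38.7416 27.5832] k=[51 60 65 38 24]
t=11: x=[50.8530 59.1948 61.6559 39.3414 25.8721] k=[49 55 65 38 27]
t=12: x=[48.4598 54.8370 61.1455 39.6413 28.5886] k=[49 53 60 42 31]
t=13: x=[48.2523 52.6691 57.2732 42.7397 32.6013] k=[48 50 55 42 31]
t=14: x=[47.0097 49.5849 52.9048 42.2400 32.6013] k=[50 50 54 42 34]
t=15: x=[48.8750 49.6874 52.0936 42.4398 35.3020] k=[53 50 56 42 34]
t=16: x=[51.6887 50.2005 53.7164 42.6397 35.3020] k=[49 53 50 40 34]
t=17: x=[48.2523 51.6394 48.9548 40.4409 35.1022] k=[52 48 53 36 38]
t=18: x=[50.5401 48.1506 50.4727 37.9419 38.2954] k=[54 52 53 39 36]
t=19: x=[52.8405 51.6394 51.1816 40.1411 36.7997] k=[56 49 49 40 33]
t=20: x=[54.4163 48.9698 47.7418 40.2410 34.2025] k=[52 48 45 38 30]
t=21: x=[50.5401 47.3325 44.2099 37.9419 31.2987] k=[50 50 45 39 30]
t=22: x=[48.8750 48.7649 44.5123 38.7416 31.3990] k=[45 49 45 40 28]
t=23: x=[44.1248 47.4347 44.5123 39.3414 29.6935] k=[43 48 42 38 26]
t=24: x=[42.1785 46.1073 41.7934 37.2421 27.6838] k=[45 42 44 34 30]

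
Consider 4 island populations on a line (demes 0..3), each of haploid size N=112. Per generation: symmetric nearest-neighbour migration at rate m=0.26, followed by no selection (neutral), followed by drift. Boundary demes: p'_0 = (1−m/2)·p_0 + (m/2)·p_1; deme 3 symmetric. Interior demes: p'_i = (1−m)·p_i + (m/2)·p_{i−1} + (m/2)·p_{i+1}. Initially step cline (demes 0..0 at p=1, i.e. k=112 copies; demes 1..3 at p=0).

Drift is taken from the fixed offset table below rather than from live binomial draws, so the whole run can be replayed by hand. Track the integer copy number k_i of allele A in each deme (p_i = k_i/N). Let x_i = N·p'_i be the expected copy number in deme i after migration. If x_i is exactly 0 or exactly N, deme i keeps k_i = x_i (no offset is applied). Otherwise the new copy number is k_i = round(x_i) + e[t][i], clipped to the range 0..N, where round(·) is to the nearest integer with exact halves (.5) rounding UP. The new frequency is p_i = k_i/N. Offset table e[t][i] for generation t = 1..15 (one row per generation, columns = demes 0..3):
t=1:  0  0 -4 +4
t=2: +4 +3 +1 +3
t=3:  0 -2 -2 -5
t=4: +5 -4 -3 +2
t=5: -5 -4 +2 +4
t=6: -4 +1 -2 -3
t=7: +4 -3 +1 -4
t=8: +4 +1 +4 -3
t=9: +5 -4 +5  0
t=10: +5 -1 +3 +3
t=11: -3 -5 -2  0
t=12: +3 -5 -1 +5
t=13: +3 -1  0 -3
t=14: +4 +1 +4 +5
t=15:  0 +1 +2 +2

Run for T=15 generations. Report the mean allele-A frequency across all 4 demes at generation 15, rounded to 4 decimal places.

t=0: k=[112 0 0 0]
t=1: x=[97.4400 14.5600 0.0000 0.0000] k=[97 15 0 0]
t=2: x=[86.3400 23.7100 1.9500 0.0000] k=[90 27 3 0]
t=3: x=[81.8100 32.0700 5.7300 0.3900] k=[82 30 4 0]
t=4: x=[75.2400 33.3800 6.8600 0.5200] k=[80 29 4 3]
t=5: x=[73.3700 32.3800 7.1200 3.1300] k=[68 28 9 7]
t=6: x=[62.8000 30.7300 11.2100 7.2600] k=[59 32 9 4]
t=7: x=[55.4900 32.5200 11.3400 4.6500] k=[59 30 12 1]
t=8: x=[55.2300 31.4300 12.9100 2.4300] k=[59 32 17 0]
t=9: x=[55.4900 33.5600 16.7400 2.2100] k=[60 30 22 2]
t=10: x=[56.1000 32.8600 20.4400 4.6000] k=[61 32 23 8]
t=11: x=[57.2300 34.6000 22.2200 9.9500] k=[54 30 20 10]
t=12: x=[50.8800 31.8200 20.0000 11.3000] k=[54 27 19 16]
t=13: x=[50.4900 29.4700 19.6500 16.3900] k=[53 28 20 13]
t=14: x=[49.7500 30.2100 20.1300 13.9100] k=[54 31 24 19]
t=15: x=[51.0100 33.0800 24.2600 19.6500] k=[51 34 26 22]

0.2969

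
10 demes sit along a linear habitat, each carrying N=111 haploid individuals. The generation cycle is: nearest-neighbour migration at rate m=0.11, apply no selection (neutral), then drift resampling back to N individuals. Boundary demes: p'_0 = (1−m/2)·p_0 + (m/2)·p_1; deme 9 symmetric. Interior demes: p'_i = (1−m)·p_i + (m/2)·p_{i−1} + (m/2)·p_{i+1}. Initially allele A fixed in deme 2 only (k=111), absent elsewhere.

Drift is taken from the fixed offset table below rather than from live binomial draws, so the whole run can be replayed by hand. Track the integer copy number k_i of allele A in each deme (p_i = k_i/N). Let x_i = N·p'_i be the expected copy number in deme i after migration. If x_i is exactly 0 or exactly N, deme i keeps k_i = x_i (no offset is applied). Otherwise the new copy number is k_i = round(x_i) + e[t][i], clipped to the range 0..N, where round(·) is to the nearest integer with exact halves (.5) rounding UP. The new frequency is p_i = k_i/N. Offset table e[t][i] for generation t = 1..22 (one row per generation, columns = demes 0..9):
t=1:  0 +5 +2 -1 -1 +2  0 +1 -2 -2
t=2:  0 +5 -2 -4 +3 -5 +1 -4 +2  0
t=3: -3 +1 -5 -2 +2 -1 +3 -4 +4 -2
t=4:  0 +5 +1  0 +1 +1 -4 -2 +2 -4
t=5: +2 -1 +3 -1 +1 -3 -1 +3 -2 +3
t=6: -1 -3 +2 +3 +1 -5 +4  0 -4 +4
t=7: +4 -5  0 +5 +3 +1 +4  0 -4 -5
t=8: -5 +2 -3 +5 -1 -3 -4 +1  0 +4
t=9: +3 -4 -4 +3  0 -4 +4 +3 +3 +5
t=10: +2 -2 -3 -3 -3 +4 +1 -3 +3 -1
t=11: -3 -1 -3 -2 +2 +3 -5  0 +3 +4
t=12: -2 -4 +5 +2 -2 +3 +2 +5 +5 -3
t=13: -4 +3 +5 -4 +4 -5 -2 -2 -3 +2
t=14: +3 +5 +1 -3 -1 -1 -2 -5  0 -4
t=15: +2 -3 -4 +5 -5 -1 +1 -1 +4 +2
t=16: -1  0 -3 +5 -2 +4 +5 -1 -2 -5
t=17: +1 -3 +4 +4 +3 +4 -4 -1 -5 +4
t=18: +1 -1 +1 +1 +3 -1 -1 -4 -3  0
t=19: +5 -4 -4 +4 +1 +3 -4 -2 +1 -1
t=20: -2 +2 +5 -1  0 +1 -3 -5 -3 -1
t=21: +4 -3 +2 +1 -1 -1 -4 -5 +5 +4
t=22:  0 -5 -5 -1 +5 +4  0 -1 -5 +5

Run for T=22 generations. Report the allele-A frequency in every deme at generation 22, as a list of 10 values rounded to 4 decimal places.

t=0: k=[0 0 111 0 0 0 0 0 0 0]
t=1: x=[0.0000 6.1050 98.7900 6.1050 0.0000 0.0000 0.0000 0.0000 0.0000 0.0000] k=[0 11 101 5 0 0 0 0 0 0]
t=2: x=[0.6050 15.3450 90.7700 10.0050 0.2750 0.0000 0.0000 0.0000 0.0000 0.0000] k=[1 20 89 6 3 0 0 0 0 0]
t=3: x=[2.0450 22.7500 80.6400 10.4000 3.0000 0.1650 0.0000 0.0000 0.0000 0.0000] k=[0 24 76 8 5 0 0 0 0 0]
t=4: x=[1.3200 25.5400 69.4000 11.5750 4.8900 0.2750 0.0000 0.0000 0.0000 0.0000] k=[1 31 70 12 6 1 0 0 0 0]
t=5: x=[2.6500 31.4950 64.6650 14.8600 6.0550 1.2200 0.0550 0.0000 0.0000 0.0000] k=[5 30 68 14 7 0 0 0 0 0]
t=6: x=[6.3750 30.7150 62.9400 16.5850 7.0000 0.3850 0.0000 0.0000 0.0000 0.0000] k=[5 28 65 20 8 0 0 0 0 0]
t=7: x=[6.2650 28.7700 60.4900 21.8150 8.2200 0.4400 0.0000 0.0000 0.0000 0.0000] k=[10 24 60 27 11 1 0 0 0 0]
t=8: x=[10.7700 25.2100 56.2050 27.9350 11.3300 1.4950 0.0550 0.0000 0.0000 0.0000] k=[6 27 53 33 10 0 0 0 0 0]
t=9: x=[7.1550 27.2750 50.4700 32.8350 10.7150 0.5500 0.0000 0.0000 0.0000 0.0000] k=[10 23 46 36 11 0 0 0 0 0]
t=10: x=[10.7150 23.5500 44.1850 35.1750 11.7700 0.6050 0.0000 0.0000 0.0000 0.0000] k=[13 22 41 32 9 5 0 0 0 0]
t=11: x=[13.4950 22.5500 39.4600 31.2300 10.0450 4.9450 0.2750 0.0000 0.0000 0.0000] k=[10 22 36 29 12 8 0 0 0 0]
t=12: x=[10.6600 22.1100 34.8450 28.4500 12.7150 7.7800 0.4400 0.0000 0.0000 0.0000] k=[9 18 40 30 11 11 2 0 0 0]
t=13: x=[9.4950 18.7150 38.2400 29.5050 12.0450 10.5050 2.3850 0.1100 0.0000 0.0000] k=[5 22 43 26 16 6 0 0 0 0]
t=14: x=[5.9350 22.2200 40.9100 26.3850 16.0000 6.2200 0.3300 0.0000 0.0000 0.0000] k=[9 27 42 23 15 5 0 0 0 0]
t=15: x=[9.9900 26.8350 40.1300 23.6050 14.8900 5.2750 0.2750 0.0000 0.0000 0.0000] k=[12 24 36 29 10 4 1 0 0 0]
t=16: x=[12.6600 24.0000 34.9550 28.3400 10.7150 4.1650 1.1100 0.0550 0.0000 0.0000] k=[12 24 32 33 9 8 6 0 0 0]
t=17: x=[12.6600 23.7800 31.6150 31.6250 10.2650 7.9450 5.7800 0.3300 0.0000 0.0000] k=[14 21 36 36 13 12 2 0 0 0]
t=18: x=[14.3850 21.4400 35.1750 34.7350 14.2100 11.5050 2.4400 0.1100 0.0000 0.0000] k=[15 20 36 36 17 11 1 0 0 0]
t=19: x=[15.2750 20.6050 35.1200 34.9550 17.7150 10.7800 1.4950 0.0550 0.0000 0.0000] k=[20 17 31 39 19 14 0 0 0 0]
t=20: x=[19.8350 17.9350 30.6700 37.4600 19.8250 13.5050 0.7700 0.0000 0.0000 0.0000] k=[18 20 36 36 20 15 0 0 0 0]
t=21: x=[18.1100 20.7700 35.1200 35.1200 20.6050 14.4500 0.8250 0.0000 0.0000 0.0000] k=[22 18 37 36 20 13 0 0 0 0]
t=22: x=[21.7800 19.2650 35.9000 35.1750 20.4950 12.6700 0.7150 0.0000 0.0000 0.0000] k=[22 14 31 34 25 17 1 0 0 0]

[0.1982, 0.1261, 0.2793, 0.3063, 0.2252, 0.1532, 0.0090, 0.0000, 0.0000, 0.0000]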